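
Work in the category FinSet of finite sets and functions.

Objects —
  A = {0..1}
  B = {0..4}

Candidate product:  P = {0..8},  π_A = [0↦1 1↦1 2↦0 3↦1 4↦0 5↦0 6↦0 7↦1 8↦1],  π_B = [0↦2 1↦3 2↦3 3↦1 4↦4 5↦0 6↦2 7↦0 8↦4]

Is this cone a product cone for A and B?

|A|·|B| = 2·5 = 10;  |P| = 9
  → cardinalities differ; no bijection possible.

Answer: NOT A VALID PRODUCT — |P|=9 ≠ |A|·|B|=10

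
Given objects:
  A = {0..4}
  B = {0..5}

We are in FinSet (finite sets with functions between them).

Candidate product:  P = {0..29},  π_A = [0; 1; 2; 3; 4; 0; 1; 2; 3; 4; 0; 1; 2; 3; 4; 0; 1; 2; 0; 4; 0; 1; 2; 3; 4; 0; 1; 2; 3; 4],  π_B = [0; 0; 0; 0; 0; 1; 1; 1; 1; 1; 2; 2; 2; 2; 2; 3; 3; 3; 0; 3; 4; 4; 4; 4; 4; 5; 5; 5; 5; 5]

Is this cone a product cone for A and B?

Answer: NOT A VALID PRODUCT — duplicate pair at indices 0,18

Work:
|A|·|B| = 5·6 = 30;  |P| = 30
Check the pairing map k ↦ (π_A(k), π_B(k)):
  0 : (0,0)
  1 : (1,0)
  2 : (2,0)
  3 : (3,0)
  4 : (4,0)
  5 : (0,1)
  6 : (1,1)
  7 : (2,1)
  8 : (3,1)
  9 : (4,1)
  10 : (0,2)
  11 : (1,2)
  12 : (2,2)
  13 : (3,2)
  14 : (4,2)
  15 : (0,3)
  16 : (1,3)
  17 : (2,3)
  18 : (0,0)  ✗ repeats pair of k=0
  19 : (4,3)
  20 : (0,4)
  21 : (1,4)
  22 : (2,4)
  23 : (3,4)
  24 : (4,4)
  25 : (0,5)
  26 : (1,5)
  27 : (2,5)
  28 : (3,5)
  29 : (4,5)
distinct pairs in image: 29 / 30 needed
  → (0,0) hit at k=0 and k=18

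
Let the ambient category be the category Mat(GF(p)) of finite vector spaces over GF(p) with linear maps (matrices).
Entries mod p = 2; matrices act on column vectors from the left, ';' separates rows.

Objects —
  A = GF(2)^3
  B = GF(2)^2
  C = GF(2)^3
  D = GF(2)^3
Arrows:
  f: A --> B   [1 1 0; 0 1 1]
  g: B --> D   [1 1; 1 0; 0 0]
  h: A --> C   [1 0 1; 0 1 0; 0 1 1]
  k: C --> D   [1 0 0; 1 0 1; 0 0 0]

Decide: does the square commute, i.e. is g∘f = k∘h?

Answer: COMMUTES

Trace:
1) trace f;g:
  e0=(1,0,0) f-->(1,0) g-->(1,1,0)
  e1=(0,1,0) f-->(1,1) g-->(0,1,0)
  e2=(0,0,1) f-->(0,1) g-->(1,0,0)
  ⟦path⟧₁ = [1 0 1; 1 1 0; 0 0 0]
2) trace h;k:
  e0=(1,0,0) h-->(1,0,0) k-->(1,1,0)
  e1=(0,1,0) h-->(0,1,1) k-->(0,1,0)
  e2=(0,0,1) h-->(1,0,1) k-->(1,0,0)
  ⟦path⟧₂ = [1 0 1; 1 1 0; 0 0 0]
Equal? YES — commutes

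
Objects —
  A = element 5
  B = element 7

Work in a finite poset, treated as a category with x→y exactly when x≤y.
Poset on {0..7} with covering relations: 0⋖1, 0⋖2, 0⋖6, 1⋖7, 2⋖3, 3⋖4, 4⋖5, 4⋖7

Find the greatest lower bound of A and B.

Common predecessors of 5,7: {0,2,3,4}
  0 <= 4
  2 <= 4
  3 <= 4
  4 <= 4
glb = 4

Answer: A∧B = 4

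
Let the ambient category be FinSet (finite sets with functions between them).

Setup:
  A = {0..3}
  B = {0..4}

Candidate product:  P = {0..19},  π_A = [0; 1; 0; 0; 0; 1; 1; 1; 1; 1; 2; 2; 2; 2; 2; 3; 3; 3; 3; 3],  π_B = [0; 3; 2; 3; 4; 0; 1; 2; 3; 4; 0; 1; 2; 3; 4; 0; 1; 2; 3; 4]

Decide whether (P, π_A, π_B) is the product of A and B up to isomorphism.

Answer: NOT A VALID PRODUCT — duplicate pair at indices 8,1

Work:
|A|·|B| = 4·5 = 20;  |P| = 20
Check the pairing map k ↦ (π_A(k), π_B(k)):
  0 -> (0,0)
  1 -> (1,3)
  2 -> (0,2)
  3 -> (0,3)
  4 -> (0,4)
  5 -> (1,0)
  6 -> (1,1)
  7 -> (1,2)
  8 -> (1,3)  ✗ repeats pair of k=1
  9 -> (1,4)
  10 -> (2,0)
  11 -> (2,1)
  12 -> (2,2)
  13 -> (2,3)
  14 -> (2,4)
  15 -> (3,0)
  16 -> (3,1)
  17 -> (3,2)
  18 -> (3,3)
  19 -> (3,4)
distinct pairs in image: 19 / 20 needed
  → (1,3) hit at k=1 and k=8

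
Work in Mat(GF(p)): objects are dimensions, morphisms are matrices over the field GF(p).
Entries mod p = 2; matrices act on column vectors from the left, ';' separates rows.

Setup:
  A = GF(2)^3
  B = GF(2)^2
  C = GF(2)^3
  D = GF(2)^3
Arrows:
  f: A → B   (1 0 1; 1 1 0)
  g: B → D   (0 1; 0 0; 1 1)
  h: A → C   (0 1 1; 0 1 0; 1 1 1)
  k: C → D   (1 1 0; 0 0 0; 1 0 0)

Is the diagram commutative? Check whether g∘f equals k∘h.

Answer: DOES NOT COMMUTE

Derivation:
1) trace f;g:
  e0=⟨1,0,0⟩ f→⟨1,1⟩ g→⟨1,0,0⟩
  e1=⟨0,1,0⟩ f→⟨0,1⟩ g→⟨1,0,1⟩
  e2=⟨0,0,1⟩ f→⟨1,0⟩ g→⟨0,0,1⟩
  ⟦path⟧₁ = (1 1 0; 0 0 0; 0 1 1)
2) trace h;k:
  e0=⟨1,0,0⟩ h→⟨0,0,1⟩ k→⟨0,0,0⟩
  e1=⟨0,1,0⟩ h→⟨1,1,1⟩ k→⟨0,0,1⟩
  e2=⟨0,0,1⟩ h→⟨1,0,1⟩ k→⟨1,0,1⟩
  ⟦path⟧₂ = (0 0 1; 0 0 0; 0 1 1)
Equal? distinct morphisms ✗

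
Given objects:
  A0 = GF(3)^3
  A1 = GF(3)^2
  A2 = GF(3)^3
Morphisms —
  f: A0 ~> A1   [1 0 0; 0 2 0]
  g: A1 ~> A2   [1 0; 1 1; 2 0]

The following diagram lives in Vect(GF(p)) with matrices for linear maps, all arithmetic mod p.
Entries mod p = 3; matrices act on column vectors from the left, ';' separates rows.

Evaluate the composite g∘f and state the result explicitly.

Answer: [1 0 0; 1 2 0; 2 0 0]

Work:
  e0=[1,0,0] f~>[1,0] g~>[1,1,2]
  e1=[0,1,0] f~>[0,2] g~>[0,2,0]
  e2=[0,0,1] f~>[0,0] g~>[0,0,0]
composite: [1 0 0; 1 2 0; 2 0 0]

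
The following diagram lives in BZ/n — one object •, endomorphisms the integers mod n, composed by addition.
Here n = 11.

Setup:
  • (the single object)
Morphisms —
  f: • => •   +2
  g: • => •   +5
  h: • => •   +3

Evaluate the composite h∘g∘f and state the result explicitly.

Answer: +10

Work:
  0 +2≡2 +5≡7 +3≡10  (mod 11)
result: +10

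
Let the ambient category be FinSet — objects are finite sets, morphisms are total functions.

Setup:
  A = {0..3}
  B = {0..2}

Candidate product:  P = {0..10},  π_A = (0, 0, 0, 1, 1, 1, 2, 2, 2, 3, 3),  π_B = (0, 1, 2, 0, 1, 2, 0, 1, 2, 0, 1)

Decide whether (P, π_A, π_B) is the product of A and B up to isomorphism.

Answer: NOT A VALID PRODUCT — |P|=11 ≠ |A|·|B|=12

Work:
|A|·|B| = 4·3 = 12;  |P| = 11
  → cardinalities differ; no bijection possible.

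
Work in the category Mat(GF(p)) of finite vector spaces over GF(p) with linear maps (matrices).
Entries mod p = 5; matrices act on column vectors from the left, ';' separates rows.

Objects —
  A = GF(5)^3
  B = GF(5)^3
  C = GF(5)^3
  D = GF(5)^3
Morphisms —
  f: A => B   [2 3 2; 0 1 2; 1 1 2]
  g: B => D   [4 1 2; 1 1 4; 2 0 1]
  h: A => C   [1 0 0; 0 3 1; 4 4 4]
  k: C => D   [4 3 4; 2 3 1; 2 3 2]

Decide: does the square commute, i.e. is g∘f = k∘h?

Path 1 = f;g:
  e0=⟨1,0,0⟩ f=>⟨2,0,1⟩ g=>⟨0,1,0⟩
  e1=⟨0,1,0⟩ f=>⟨3,1,1⟩ g=>⟨0,3,2⟩
  e2=⟨0,0,1⟩ f=>⟨2,2,2⟩ g=>⟨4,2,1⟩
  composite₁ = [0 0 4; 1 3 2; 0 2 1]
Path 2 = h;k:
  e0=⟨1,0,0⟩ h=>⟨1,0,4⟩ k=>⟨0,1,0⟩
  e1=⟨0,1,0⟩ h=>⟨0,3,4⟩ k=>⟨0,3,2⟩
  e2=⟨0,0,1⟩ h=>⟨0,1,4⟩ k=>⟨4,2,1⟩
  composite₂ = [0 0 4; 1 3 2; 0 2 1]
Equal? YES — commutes

Answer: COMMUTES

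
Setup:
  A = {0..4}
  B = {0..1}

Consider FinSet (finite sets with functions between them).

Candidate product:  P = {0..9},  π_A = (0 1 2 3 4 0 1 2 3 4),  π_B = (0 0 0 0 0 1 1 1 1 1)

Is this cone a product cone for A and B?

Answer: VALID PRODUCT

Work:
|A|·|B| = 5·2 = 10;  |P| = 10
Check the pairing map k ↦ (π_A(k), π_B(k)):
  0 ↦ (0,0)
  1 ↦ (1,0)
  2 ↦ (2,0)
  3 ↦ (3,0)
  4 ↦ (4,0)
  5 ↦ (0,1)
  6 ↦ (1,1)
  7 ↦ (2,1)
  8 ↦ (3,1)
  9 ↦ (4,1)
distinct pairs in image: 10 / 10 needed
  → bijection onto A×B; projections well-typed.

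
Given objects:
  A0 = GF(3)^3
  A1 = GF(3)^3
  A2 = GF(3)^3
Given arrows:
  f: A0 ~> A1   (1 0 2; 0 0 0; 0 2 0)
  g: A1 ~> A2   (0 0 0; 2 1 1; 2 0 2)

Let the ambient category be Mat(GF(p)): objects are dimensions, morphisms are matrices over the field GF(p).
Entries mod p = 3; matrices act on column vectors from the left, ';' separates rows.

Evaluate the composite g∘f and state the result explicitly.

Answer: (0 0 0; 2 2 1; 2 1 1)

Trace:
  e0=[1,0,0] f~>[1,0,0] g~>[0,2,2]
  e1=[0,1,0] f~>[0,0,2] g~>[0,2,1]
  e2=[0,0,1] f~>[2,0,0] g~>[0,1,1]
⟦path⟧: (0 0 0; 2 2 1; 2 1 1)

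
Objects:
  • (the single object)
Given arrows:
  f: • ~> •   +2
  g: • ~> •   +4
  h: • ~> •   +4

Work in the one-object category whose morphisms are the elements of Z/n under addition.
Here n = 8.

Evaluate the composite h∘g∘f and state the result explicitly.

Answer: +2

Work:
  0 +2≡2 +4≡6 +4≡2  (mod 8)
⟦path⟧: +2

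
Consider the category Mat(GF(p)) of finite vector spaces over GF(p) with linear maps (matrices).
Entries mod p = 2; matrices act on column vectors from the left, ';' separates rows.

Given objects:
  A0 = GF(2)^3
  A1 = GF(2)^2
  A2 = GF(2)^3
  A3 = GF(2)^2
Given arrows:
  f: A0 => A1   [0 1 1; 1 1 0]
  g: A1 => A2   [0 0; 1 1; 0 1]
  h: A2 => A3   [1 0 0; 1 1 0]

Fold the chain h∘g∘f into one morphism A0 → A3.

  e0=⟨1,0,0⟩ f=>⟨0,1⟩ g=>⟨0,1,1⟩ h=>⟨0,1⟩
  e1=⟨0,1,0⟩ f=>⟨1,1⟩ g=>⟨0,0,1⟩ h=>⟨0,0⟩
  e2=⟨0,0,1⟩ f=>⟨1,0⟩ g=>⟨0,1,0⟩ h=>⟨0,1⟩
⟦path⟧: [0 0 0; 1 0 1]

Answer: [0 0 0; 1 0 1]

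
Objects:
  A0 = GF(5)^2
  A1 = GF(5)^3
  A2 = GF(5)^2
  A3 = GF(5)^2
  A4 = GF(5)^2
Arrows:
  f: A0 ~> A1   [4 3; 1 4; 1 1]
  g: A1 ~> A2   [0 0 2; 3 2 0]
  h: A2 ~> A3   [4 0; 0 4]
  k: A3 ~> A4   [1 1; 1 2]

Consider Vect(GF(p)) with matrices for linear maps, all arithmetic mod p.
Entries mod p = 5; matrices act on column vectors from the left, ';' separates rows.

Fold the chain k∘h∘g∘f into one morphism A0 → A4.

  e0=⟨1,0⟩ f~>⟨4,1,1⟩ g~>⟨2,4⟩ h~>⟨3,1⟩ k~>⟨4,0⟩
  e1=⟨0,1⟩ f~>⟨3,4,1⟩ g~>⟨2,2⟩ h~>⟨3,3⟩ k~>⟨1,4⟩
result: [4 1; 0 4]

Answer: [4 1; 0 4]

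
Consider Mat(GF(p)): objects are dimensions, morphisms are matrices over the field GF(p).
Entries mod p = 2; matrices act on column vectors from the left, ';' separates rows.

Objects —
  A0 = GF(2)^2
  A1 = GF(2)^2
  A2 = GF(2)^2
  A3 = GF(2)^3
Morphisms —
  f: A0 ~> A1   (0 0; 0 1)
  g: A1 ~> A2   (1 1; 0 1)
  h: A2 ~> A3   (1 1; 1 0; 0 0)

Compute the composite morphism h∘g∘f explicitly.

  e0=[1,0] f~>[0,0] g~>[0,0] h~>[0,0,0]
  e1=[0,1] f~>[0,1] g~>[1,1] h~>[0,1,0]
composite: (0 0; 0 1; 0 0)

Answer: (0 0; 0 1; 0 0)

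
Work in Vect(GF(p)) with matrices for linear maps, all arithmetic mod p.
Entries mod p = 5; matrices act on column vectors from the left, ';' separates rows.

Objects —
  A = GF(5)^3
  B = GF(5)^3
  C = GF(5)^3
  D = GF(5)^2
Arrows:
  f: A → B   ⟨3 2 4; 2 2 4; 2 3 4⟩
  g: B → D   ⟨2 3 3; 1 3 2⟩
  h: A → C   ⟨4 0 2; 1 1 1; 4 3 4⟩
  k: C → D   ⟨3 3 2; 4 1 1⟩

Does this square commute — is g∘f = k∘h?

Answer: DOES NOT COMMUTE

Work:
Path 1 = f;g:
  e0=[1,0,0] f→[3,2,2] g→[3,3]
  e1=[0,1,0] f→[2,2,3] g→[4,4]
  e2=[0,0,1] f→[4,4,4] g→[2,4]
  result₁ = ⟨3 4 2; 3 4 4⟩
Path 2 = h;k:
  e0=[1,0,0] h→[4,1,4] k→[3,1]
  e1=[0,1,0] h→[0,1,3] k→[4,4]
  e2=[0,0,1] h→[2,1,4] k→[2,3]
  result₂ = ⟨3 4 2; 1 4 3⟩
Equal? distinct morphisms ✗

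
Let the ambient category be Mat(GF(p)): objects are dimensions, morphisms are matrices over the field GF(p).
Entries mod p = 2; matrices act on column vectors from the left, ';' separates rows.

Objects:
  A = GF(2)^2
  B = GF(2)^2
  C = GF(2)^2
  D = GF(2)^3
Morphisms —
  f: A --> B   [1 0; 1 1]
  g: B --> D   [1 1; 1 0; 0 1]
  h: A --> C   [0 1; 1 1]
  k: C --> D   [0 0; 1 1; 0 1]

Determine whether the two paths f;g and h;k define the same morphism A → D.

Along f;g (path 1):
  e0=(1,0) f-->(1,1) g-->(0,1,1)
  e1=(0,1) f-->(0,1) g-->(1,0,1)
  composite₁ = [0 1; 1 0; 1 1]
Along h;k (path 2):
  e0=(1,0) h-->(0,1) k-->(0,1,1)
  e1=(0,1) h-->(1,1) k-->(0,0,1)
  composite₂ = [0 0; 1 0; 1 1]
Equal? distinct morphisms ✗

Answer: DOES NOT COMMUTE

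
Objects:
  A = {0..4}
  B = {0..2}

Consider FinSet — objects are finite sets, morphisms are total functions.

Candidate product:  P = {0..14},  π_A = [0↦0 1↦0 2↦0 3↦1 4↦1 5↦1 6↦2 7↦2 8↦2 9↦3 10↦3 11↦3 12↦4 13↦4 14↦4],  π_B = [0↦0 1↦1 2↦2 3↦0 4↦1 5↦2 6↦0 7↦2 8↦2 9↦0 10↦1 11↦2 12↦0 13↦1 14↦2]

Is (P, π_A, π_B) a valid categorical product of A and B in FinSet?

|A|·|B| = 5·3 = 15;  |P| = 15
Check the pairing map k ↦ (π_A(k), π_B(k)):
  0 ↦ (0,0)
  1 ↦ (0,1)
  2 ↦ (0,2)
  3 ↦ (1,0)
  4 ↦ (1,1)
  5 ↦ (1,2)
  6 ↦ (2,0)
  7 ↦ (2,2)
  8 ↦ (2,2)  ✗ repeats pair of k=7
  9 ↦ (3,0)
  10 ↦ (3,1)
  11 ↦ (3,2)
  12 ↦ (4,0)
  13 ↦ (4,1)
  14 ↦ (4,2)
distinct pairs in image: 14 / 15 needed
  → (2,2) hit at k=7 and k=8

Answer: NOT A VALID PRODUCT — duplicate pair at indices 8,7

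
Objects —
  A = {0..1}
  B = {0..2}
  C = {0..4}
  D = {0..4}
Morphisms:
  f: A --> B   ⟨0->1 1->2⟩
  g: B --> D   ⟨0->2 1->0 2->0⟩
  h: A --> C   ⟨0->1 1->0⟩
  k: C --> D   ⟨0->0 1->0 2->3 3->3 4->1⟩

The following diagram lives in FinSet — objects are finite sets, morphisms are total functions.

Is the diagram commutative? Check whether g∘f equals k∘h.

Along f;g (path 1):
  0 f-->1 g-->0
  1 f-->2 g-->0
  ⟦path⟧₁ = ⟨0->0 1->0⟩
Along h;k (path 2):
  0 h-->1 k-->0
  1 h-->0 k-->0
  ⟦path⟧₂ = ⟨0->0 1->0⟩
Equal? YES — commutes

Answer: COMMUTES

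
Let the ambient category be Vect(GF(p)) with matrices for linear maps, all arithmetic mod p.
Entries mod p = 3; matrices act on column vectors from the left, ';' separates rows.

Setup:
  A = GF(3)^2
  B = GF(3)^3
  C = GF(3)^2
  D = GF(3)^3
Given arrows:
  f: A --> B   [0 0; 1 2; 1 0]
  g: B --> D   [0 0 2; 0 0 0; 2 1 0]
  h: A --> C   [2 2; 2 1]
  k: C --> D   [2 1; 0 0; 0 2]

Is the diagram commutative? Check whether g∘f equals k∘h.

Answer: DOES NOT COMMUTE

Derivation:
Along f;g (path 1):
  e0=⟨1,0⟩ f-->⟨0,1,1⟩ g-->⟨2,0,1⟩
  e1=⟨0,1⟩ f-->⟨0,2,0⟩ g-->⟨0,0,2⟩
  ⟦path⟧₁ = [2 0; 0 0; 1 2]
Along h;k (path 2):
  e0=⟨1,0⟩ h-->⟨2,2⟩ k-->⟨0,0,1⟩
  e1=⟨0,1⟩ h-->⟨2,1⟩ k-->⟨2,0,2⟩
  ⟦path⟧₂ = [0 2; 0 0; 1 2]
Equal? NO — does not commute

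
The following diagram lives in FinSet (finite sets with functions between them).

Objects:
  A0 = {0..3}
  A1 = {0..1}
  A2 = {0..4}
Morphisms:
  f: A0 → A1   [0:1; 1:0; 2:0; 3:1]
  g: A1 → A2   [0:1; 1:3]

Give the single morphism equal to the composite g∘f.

Answer: [0:3; 1:1; 2:1; 3:3]

Derivation:
  0 f→1 g→3
  1 f→0 g→1
  2 f→0 g→1
  3 f→1 g→3
composite: [0:3; 1:1; 2:1; 3:3]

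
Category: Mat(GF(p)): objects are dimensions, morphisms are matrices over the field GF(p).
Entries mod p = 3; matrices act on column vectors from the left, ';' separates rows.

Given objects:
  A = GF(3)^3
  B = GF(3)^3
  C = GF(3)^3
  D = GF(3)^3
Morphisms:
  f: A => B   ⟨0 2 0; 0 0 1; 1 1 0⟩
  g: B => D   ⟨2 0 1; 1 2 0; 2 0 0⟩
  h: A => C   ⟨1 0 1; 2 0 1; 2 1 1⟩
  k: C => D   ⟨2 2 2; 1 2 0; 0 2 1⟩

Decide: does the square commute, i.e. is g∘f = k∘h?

Along f;g (path 1):
  e0=(1,0,0) f=>(0,0,1) g=>(1,0,0)
  e1=(0,1,0) f=>(2,0,1) g=>(2,2,1)
  e2=(0,0,1) f=>(0,1,0) g=>(0,2,0)
  composite₁ = ⟨1 2 0; 0 2 2; 0 1 0⟩
Along h;k (path 2):
  e0=(1,0,0) h=>(1,2,2) k=>(1,2,0)
  e1=(0,1,0) h=>(0,0,1) k=>(2,0,1)
  e2=(0,0,1) h=>(1,1,1) k=>(0,0,0)
  composite₂ = ⟨1 2 0; 2 0 0; 0 1 0⟩
Equal? differ; not commutative

Answer: DOES NOT COMMUTE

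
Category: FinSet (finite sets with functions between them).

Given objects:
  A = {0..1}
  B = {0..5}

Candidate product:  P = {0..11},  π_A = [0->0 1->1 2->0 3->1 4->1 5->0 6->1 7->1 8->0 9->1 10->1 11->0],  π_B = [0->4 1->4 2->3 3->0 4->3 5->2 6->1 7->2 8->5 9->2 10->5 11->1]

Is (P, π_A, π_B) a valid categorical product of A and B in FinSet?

|A|·|B| = 2·6 = 12;  |P| = 12
Check the pairing map k ↦ (π_A(k), π_B(k)):
  0 -> (0,4)
  1 -> (1,4)
  2 -> (0,3)
  3 -> (1,0)
  4 -> (1,3)
  5 -> (0,2)
  6 -> (1,1)
  7 -> (1,2)
  8 -> (0,5)
  9 -> (1,2)  ✗ repeats pair of k=7
  10 -> (1,5)
  11 -> (0,1)
distinct pairs in image: 11 / 12 needed
  → (1,2) hit at k=7 and k=9

Answer: NOT A VALID PRODUCT — duplicate pair at indices 9,7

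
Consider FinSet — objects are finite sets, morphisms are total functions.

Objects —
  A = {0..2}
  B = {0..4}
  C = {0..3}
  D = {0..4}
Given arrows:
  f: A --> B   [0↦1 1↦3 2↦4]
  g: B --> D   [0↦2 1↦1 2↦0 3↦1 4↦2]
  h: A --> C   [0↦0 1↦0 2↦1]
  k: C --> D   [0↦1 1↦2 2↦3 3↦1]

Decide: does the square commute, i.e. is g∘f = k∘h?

Answer: COMMUTES

Derivation:
Along f;g (path 1):
  0 f-->1 g-->1
  1 f-->3 g-->1
  2 f-->4 g-->2
  composite₁ = [0↦1 1↦1 2↦2]
Along h;k (path 2):
  0 h-->0 k-->1
  1 h-->0 k-->1
  2 h-->1 k-->2
  composite₂ = [0↦1 1↦1 2↦2]
Equal? YES — commutes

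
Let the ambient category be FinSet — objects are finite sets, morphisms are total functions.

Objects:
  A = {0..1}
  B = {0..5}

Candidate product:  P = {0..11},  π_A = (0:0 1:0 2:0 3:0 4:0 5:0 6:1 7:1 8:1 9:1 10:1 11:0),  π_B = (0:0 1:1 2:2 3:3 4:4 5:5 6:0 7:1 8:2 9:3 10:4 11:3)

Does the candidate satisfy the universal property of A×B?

|A|·|B| = 2·6 = 12;  |P| = 12
Check the pairing map k ↦ (π_A(k), π_B(k)):
  0 : (0,0)
  1 : (0,1)
  2 : (0,2)
  3 : (0,3)
  4 : (0,4)
  5 : (0,5)
  6 : (1,0)
  7 : (1,1)
  8 : (1,2)
  9 : (1,3)
  10 : (1,4)
  11 : (0,3)  ✗ repeats pair of k=3
distinct pairs in image: 11 / 12 needed
  → (0,3) hit at k=3 and k=11

Answer: NOT A VALID PRODUCT — duplicate pair at indices 3,11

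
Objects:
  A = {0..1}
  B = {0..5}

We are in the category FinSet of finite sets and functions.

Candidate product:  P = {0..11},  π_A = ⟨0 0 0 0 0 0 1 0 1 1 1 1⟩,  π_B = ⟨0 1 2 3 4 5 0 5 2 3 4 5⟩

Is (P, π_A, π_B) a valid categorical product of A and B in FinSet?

|A|·|B| = 2·6 = 12;  |P| = 12
Check the pairing map k ↦ (π_A(k), π_B(k)):
  0 ↦ (0,0)
  1 ↦ (0,1)
  2 ↦ (0,2)
  3 ↦ (0,3)
  4 ↦ (0,4)
  5 ↦ (0,5)
  6 ↦ (1,0)
  7 ↦ (0,5)  ✗ repeats pair of k=5
  8 ↦ (1,2)
  9 ↦ (1,3)
  10 ↦ (1,4)
  11 ↦ (1,5)
distinct pairs in image: 11 / 12 needed
  → (0,5) hit at k=5 and k=7

Answer: NOT A VALID PRODUCT — duplicate pair at indices 5,7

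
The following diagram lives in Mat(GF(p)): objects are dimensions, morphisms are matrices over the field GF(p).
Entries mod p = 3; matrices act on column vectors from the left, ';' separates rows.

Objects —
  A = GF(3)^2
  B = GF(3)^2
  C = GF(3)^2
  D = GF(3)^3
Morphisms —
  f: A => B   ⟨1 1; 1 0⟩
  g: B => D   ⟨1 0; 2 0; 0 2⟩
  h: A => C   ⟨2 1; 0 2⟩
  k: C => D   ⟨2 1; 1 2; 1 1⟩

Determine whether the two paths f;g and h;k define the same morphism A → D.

Path 1 = f;g:
  e0=[1,0] f=>[1,1] g=>[1,2,2]
  e1=[0,1] f=>[1,0] g=>[1,2,0]
  composite₁ = ⟨1 1; 2 2; 2 0⟩
Path 2 = h;k:
  e0=[1,0] h=>[2,0] k=>[1,2,2]
  e1=[0,1] h=>[1,2] k=>[1,2,0]
  composite₂ = ⟨1 1; 2 2; 2 0⟩
Equal? same morphism ✓

Answer: COMMUTES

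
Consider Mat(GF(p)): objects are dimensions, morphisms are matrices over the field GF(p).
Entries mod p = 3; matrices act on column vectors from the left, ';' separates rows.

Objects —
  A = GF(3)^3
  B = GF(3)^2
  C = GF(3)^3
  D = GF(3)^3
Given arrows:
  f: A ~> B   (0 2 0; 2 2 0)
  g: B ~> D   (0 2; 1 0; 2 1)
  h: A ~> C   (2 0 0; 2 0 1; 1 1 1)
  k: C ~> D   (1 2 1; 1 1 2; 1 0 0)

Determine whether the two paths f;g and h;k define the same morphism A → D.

Path 1 = f;g:
  e0=[1,0,0] f~>[0,2] g~>[1,0,2]
  e1=[0,1,0] f~>[2,2] g~>[1,2,0]
  e2=[0,0,1] f~>[0,0] g~>[0,0,0]
  composite₁ = (1 1 0; 0 2 0; 2 0 0)
Path 2 = h;k:
  e0=[1,0,0] h~>[2,2,1] k~>[1,0,2]
  e1=[0,1,0] h~>[0,0,1] k~>[1,2,0]
  e2=[0,0,1] h~>[0,1,1] k~>[0,0,0]
  composite₂ = (1 1 0; 0 2 0; 2 0 0)
Equal? equal; square commutes

Answer: COMMUTES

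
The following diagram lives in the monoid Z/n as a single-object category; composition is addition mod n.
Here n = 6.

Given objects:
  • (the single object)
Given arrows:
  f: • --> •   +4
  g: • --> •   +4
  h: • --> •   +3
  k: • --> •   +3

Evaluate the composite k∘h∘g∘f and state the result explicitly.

  0 +4≡4 +4≡2 +3≡5 +3≡2  (mod 6)
result: +2

Answer: +2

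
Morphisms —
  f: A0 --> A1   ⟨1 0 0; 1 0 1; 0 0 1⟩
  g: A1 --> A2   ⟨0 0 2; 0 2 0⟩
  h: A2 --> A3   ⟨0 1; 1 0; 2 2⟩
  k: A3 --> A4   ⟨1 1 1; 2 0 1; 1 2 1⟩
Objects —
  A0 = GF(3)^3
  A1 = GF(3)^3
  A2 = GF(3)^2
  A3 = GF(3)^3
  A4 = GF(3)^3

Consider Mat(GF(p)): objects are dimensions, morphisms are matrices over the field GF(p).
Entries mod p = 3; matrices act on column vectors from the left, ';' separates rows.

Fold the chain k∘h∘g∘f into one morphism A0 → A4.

Answer: ⟨0 0 0; 2 0 0; 0 0 2⟩

Trace:
  e0=⟨1,0,0⟩ f-->⟨1,1,0⟩ g-->⟨0,2⟩ h-->⟨2,0,1⟩ k-->⟨0,2,0⟩
  e1=⟨0,1,0⟩ f-->⟨0,0,0⟩ g-->⟨0,0⟩ h-->⟨0,0,0⟩ k-->⟨0,0,0⟩
  e2=⟨0,0,1⟩ f-->⟨0,1,1⟩ g-->⟨2,2⟩ h-->⟨2,2,2⟩ k-->⟨0,0,2⟩
⟦path⟧: ⟨0 0 0; 2 0 0; 0 0 2⟩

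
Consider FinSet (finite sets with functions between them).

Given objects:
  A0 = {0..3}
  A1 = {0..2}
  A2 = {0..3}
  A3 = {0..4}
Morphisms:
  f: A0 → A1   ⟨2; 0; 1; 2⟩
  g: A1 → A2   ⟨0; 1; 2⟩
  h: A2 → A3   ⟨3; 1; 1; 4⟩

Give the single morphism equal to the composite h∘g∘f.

  0 f→2 g→2 h→1
  1 f→0 g→0 h→3
  2 f→1 g→1 h→1
  3 f→2 g→2 h→1
⟦path⟧: ⟨1; 3; 1; 1⟩

Answer: ⟨1; 3; 1; 1⟩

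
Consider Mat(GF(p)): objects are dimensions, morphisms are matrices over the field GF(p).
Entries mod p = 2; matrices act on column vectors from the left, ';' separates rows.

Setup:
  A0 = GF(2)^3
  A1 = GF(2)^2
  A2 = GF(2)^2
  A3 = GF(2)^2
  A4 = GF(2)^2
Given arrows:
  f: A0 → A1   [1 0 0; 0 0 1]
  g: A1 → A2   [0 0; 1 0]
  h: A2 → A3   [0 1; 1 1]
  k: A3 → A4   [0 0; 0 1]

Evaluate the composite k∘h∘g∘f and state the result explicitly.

Answer: [0 0 0; 1 0 0]

Trace:
  e0=(1,0,0) f→(1,0) g→(0,1) h→(1,1) k→(0,1)
  e1=(0,1,0) f→(0,0) g→(0,0) h→(0,0) k→(0,0)
  e2=(0,0,1) f→(0,1) g→(0,0) h→(0,0) k→(0,0)
result: [0 0 0; 1 0 0]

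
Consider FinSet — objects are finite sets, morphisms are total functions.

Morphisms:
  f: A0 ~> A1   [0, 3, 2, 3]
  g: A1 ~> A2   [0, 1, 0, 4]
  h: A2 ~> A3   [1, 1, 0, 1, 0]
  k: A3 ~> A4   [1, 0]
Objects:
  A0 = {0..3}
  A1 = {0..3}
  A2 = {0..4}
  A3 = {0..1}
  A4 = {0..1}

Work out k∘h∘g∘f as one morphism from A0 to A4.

Answer: [0, 1, 0, 1]

Trace:
  0 f~>0 g~>0 h~>1 k~>0
  1 f~>3 g~>4 h~>0 k~>1
  2 f~>2 g~>0 h~>1 k~>0
  3 f~>3 g~>4 h~>0 k~>1
⟦path⟧: [0, 1, 0, 1]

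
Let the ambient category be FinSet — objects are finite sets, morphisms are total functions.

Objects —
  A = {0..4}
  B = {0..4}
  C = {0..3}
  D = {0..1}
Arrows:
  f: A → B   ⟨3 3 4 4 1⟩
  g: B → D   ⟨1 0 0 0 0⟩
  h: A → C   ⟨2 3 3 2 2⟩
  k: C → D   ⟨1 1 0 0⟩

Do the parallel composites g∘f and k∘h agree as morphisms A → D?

Answer: COMMUTES

Trace:
Path 1 = f;g:
  0 f→3 g→0
  1 f→3 g→0
  2 f→4 g→0
  3 f→4 g→0
  4 f→1 g→0
  result₁ = ⟨0 0 0 0 0⟩
Path 2 = h;k:
  0 h→2 k→0
  1 h→3 k→0
  2 h→3 k→0
  3 h→2 k→0
  4 h→2 k→0
  result₂ = ⟨0 0 0 0 0⟩
Equal? equal; square commutes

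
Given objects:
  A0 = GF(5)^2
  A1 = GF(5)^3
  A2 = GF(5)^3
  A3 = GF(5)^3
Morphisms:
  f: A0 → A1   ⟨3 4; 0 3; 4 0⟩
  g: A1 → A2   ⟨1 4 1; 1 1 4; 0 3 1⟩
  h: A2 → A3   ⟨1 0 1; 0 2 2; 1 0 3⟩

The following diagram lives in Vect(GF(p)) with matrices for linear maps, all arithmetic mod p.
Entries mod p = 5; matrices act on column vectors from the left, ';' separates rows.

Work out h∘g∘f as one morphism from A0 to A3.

Answer: ⟨1 0; 1 2; 4 3⟩

Derivation:
  e0=⟨1,0⟩ f→⟨3,0,4⟩ g→⟨2,4,4⟩ h→⟨1,1,4⟩
  e1=⟨0,1⟩ f→⟨4,3,0⟩ g→⟨1,2,4⟩ h→⟨0,2,3⟩
⟦path⟧: ⟨1 0; 1 2; 4 3⟩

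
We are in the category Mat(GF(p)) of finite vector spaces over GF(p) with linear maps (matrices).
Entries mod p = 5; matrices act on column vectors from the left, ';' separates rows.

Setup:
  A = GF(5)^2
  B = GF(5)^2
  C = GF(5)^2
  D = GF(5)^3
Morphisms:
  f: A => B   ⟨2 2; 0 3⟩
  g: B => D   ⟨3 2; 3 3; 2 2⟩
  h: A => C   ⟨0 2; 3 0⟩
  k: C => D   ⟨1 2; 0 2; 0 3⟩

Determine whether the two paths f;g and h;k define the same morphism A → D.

Along f;g (path 1):
  e0=[1,0] f=>[2,0] g=>[1,1,4]
  e1=[0,1] f=>[2,3] g=>[2,0,0]
  ⟦path⟧₁ = ⟨1 2; 1 0; 4 0⟩
Along h;k (path 2):
  e0=[1,0] h=>[0,3] k=>[1,1,4]
  e1=[0,1] h=>[2,0] k=>[2,0,0]
  ⟦path⟧₂ = ⟨1 2; 1 0; 4 0⟩
Equal? equal; square commutes

Answer: COMMUTES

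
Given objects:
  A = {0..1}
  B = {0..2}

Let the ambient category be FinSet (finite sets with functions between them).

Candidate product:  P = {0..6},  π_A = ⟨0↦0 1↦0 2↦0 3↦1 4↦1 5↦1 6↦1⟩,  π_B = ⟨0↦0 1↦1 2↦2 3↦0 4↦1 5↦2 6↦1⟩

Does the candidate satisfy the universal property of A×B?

|A|·|B| = 2·3 = 6;  |P| = 7
  → cardinalities differ; no bijection possible.

Answer: NOT A VALID PRODUCT — |P|=7 ≠ |A|·|B|=6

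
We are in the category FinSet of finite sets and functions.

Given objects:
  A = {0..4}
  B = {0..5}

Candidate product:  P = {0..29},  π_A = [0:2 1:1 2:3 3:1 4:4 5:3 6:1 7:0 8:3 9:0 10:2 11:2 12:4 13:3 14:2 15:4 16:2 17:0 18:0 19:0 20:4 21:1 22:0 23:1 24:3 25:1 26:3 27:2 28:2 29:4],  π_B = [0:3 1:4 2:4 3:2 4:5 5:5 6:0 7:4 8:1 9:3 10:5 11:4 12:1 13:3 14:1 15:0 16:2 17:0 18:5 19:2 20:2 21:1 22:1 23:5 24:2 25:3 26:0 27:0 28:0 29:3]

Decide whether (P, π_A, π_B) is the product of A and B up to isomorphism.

|A|·|B| = 5·6 = 30;  |P| = 30
Check the pairing map k ↦ (π_A(k), π_B(k)):
  0 : (2,3)
  1 : (1,4)
  2 : (3,4)
  3 : (1,2)
  4 : (4,5)
  5 : (3,5)
  6 : (1,0)
  7 : (0,4)
  8 : (3,1)
  9 : (0,3)
  10 : (2,5)
  11 : (2,4)
  12 : (4,1)
  13 : (3,3)
  14 : (2,1)
  15 : (4,0)
  16 : (2,2)
  17 : (0,0)
  18 : (0,5)
  19 : (0,2)
  20 : (4,2)
  21 : (1,1)
  22 : (0,1)
  23 : (1,5)
  24 : (3,2)
  25 : (1,3)
  26 : (3,0)
  27 : (2,0)
  28 : (2,0)  ✗ repeats pair of k=27
  29 : (4,3)
distinct pairs in image: 29 / 30 needed
  → (2,0) hit at k=27 and k=28

Answer: NOT A VALID PRODUCT — duplicate pair at indices 27,28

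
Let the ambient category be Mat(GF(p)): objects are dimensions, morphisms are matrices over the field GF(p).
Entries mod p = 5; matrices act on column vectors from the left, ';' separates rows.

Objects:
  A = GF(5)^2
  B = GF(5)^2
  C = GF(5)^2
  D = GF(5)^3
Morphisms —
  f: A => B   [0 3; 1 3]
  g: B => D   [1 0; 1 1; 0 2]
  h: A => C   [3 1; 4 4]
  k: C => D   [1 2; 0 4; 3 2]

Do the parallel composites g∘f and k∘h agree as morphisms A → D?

1) trace f;g:
  e0=⟨1,0⟩ f=>⟨0,1⟩ g=>⟨0,1,2⟩
  e1=⟨0,1⟩ f=>⟨3,3⟩ g=>⟨3,1,1⟩
  composite₁ = [0 3; 1 1; 2 1]
2) trace h;k:
  e0=⟨1,0⟩ h=>⟨3,4⟩ k=>⟨1,1,2⟩
  e1=⟨0,1⟩ h=>⟨1,4⟩ k=>⟨4,1,1⟩
  composite₂ = [1 4; 1 1; 2 1]
Equal? distinct morphisms ✗

Answer: DOES NOT COMMUTE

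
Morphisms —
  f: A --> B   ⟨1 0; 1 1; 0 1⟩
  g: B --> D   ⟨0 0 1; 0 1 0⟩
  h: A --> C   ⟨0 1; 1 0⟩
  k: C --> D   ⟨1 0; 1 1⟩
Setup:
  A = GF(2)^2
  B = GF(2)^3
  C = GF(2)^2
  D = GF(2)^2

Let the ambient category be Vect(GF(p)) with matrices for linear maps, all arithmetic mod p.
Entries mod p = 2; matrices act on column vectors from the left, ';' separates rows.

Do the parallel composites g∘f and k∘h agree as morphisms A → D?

1) trace f;g:
  e0=[1,0] f-->[1,1,0] g-->[0,1]
  e1=[0,1] f-->[0,1,1] g-->[1,1]
  composite₁ = ⟨0 1; 1 1⟩
2) trace h;k:
  e0=[1,0] h-->[0,1] k-->[0,1]
  e1=[0,1] h-->[1,0] k-->[1,1]
  composite₂ = ⟨0 1; 1 1⟩
Equal? YES — commutes

Answer: COMMUTES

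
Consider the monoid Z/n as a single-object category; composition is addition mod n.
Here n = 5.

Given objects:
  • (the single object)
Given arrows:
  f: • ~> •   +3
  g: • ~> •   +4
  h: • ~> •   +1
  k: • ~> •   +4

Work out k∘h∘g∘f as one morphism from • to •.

  0 +3≡3 +4≡2 +1≡3 +4≡2  (mod 5)
result: +2

Answer: +2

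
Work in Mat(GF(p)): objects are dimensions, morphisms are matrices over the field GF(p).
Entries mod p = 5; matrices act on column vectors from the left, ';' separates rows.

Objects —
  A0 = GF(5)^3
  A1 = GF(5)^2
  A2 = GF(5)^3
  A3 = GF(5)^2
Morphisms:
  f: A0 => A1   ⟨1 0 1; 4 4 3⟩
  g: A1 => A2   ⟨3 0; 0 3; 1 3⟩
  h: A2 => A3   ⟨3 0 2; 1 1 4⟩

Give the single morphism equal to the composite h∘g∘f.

Answer: ⟨0 4 4; 2 0 2⟩

Work:
  e0=⟨1,0,0⟩ f=>⟨1,4⟩ g=>⟨3,2,3⟩ h=>⟨0,2⟩
  e1=⟨0,1,0⟩ f=>⟨0,4⟩ g=>⟨0,2,2⟩ h=>⟨4,0⟩
  e2=⟨0,0,1⟩ f=>⟨1,3⟩ g=>⟨3,4,0⟩ h=>⟨4,2⟩
result: ⟨0 4 4; 2 0 2⟩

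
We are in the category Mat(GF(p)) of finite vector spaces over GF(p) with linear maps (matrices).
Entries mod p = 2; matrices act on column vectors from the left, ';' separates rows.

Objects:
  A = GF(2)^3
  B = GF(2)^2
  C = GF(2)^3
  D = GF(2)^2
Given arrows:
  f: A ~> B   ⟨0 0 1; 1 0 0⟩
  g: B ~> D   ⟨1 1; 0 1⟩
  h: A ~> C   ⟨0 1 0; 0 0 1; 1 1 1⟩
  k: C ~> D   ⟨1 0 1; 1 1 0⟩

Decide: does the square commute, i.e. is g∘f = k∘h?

Answer: DOES NOT COMMUTE

Derivation:
Path 1 = f;g:
  e0=(1,0,0) f~>(0,1) g~>(1,1)
  e1=(0,1,0) f~>(0,0) g~>(0,0)
  e2=(0,0,1) f~>(1,0) g~>(1,0)
  composite₁ = ⟨1 0 1; 1 0 0⟩
Path 2 = h;k:
  e0=(1,0,0) h~>(0,0,1) k~>(1,0)
  e1=(0,1,0) h~>(1,0,1) k~>(0,1)
  e2=(0,0,1) h~>(0,1,1) k~>(1,1)
  composite₂ = ⟨1 0 1; 0 1 1⟩
Equal? distinct morphisms ✗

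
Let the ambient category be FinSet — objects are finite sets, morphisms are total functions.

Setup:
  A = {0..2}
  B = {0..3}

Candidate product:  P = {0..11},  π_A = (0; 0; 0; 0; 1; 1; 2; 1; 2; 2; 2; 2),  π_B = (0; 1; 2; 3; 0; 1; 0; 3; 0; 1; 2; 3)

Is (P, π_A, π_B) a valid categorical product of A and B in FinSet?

|A|·|B| = 3·4 = 12;  |P| = 12
Check the pairing map k ↦ (π_A(k), π_B(k)):
  0 ↦ (0,0)
  1 ↦ (0,1)
  2 ↦ (0,2)
  3 ↦ (0,3)
  4 ↦ (1,0)
  5 ↦ (1,1)
  6 ↦ (2,0)
  7 ↦ (1,3)
  8 ↦ (2,0)  ✗ repeats pair of k=6
  9 ↦ (2,1)
  10 ↦ (2,2)
  11 ↦ (2,3)
distinct pairs in image: 11 / 12 needed
  → (2,0) hit at k=6 and k=8

Answer: NOT A VALID PRODUCT — duplicate pair at indices 8,6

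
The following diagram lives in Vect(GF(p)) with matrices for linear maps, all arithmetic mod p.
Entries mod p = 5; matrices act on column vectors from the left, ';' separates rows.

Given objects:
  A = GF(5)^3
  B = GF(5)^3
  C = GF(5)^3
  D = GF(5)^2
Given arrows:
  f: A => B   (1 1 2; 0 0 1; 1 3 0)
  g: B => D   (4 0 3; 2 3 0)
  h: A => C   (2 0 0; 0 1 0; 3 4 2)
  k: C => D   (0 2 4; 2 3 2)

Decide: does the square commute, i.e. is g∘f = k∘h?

Answer: DOES NOT COMMUTE

Trace:
1) trace f;g:
  e0=[1,0,0] f=>[1,0,1] g=>[2,2]
  e1=[0,1,0] f=>[1,0,3] g=>[3,2]
  e2=[0,0,1] f=>[2,1,0] g=>[3,2]
  ⟦path⟧₁ = (2 3 3; 2 2 2)
2) trace h;k:
  e0=[1,0,0] h=>[2,0,3] k=>[2,0]
  e1=[0,1,0] h=>[0,1,4] k=>[3,1]
  e2=[0,0,1] h=>[0,0,2] k=>[3,4]
  ⟦path⟧₂ = (2 3 3; 0 1 4)
Equal? distinct morphisms ✗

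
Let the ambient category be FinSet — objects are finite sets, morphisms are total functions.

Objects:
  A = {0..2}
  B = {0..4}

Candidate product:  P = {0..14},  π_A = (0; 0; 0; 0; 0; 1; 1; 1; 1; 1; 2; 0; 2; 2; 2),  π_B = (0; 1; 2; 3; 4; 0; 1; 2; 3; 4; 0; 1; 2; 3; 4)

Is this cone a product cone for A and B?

|A|·|B| = 3·5 = 15;  |P| = 15
Check the pairing map k ↦ (π_A(k), π_B(k)):
  0 -> (0,0)
  1 -> (0,1)
  2 -> (0,2)
  3 -> (0,3)
  4 -> (0,4)
  5 -> (1,0)
  6 -> (1,1)
  7 -> (1,2)
  8 -> (1,3)
  9 -> (1,4)
  10 -> (2,0)
  11 -> (0,1)  ✗ repeats pair of k=1
  12 -> (2,2)
  13 -> (2,3)
  14 -> (2,4)
distinct pairs in image: 14 / 15 needed
  → (0,1) hit at k=1 and k=11

Answer: NOT A VALID PRODUCT — duplicate pair at indices 1,11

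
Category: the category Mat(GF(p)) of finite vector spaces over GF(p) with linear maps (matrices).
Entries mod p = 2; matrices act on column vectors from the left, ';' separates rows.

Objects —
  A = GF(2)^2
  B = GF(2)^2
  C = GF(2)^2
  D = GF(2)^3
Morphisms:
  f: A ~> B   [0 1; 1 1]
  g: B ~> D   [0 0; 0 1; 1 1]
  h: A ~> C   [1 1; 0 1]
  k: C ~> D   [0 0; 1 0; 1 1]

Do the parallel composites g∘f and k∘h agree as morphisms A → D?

1) trace f;g:
  e0=[1,0] f~>[0,1] g~>[0,1,1]
  e1=[0,1] f~>[1,1] g~>[0,1,0]
  ⟦path⟧₁ = [0 0; 1 1; 1 0]
2) trace h;k:
  e0=[1,0] h~>[1,0] k~>[0,1,1]
  e1=[0,1] h~>[1,1] k~>[0,1,0]
  ⟦path⟧₂ = [0 0; 1 1; 1 0]
Equal? YES — commutes

Answer: COMMUTES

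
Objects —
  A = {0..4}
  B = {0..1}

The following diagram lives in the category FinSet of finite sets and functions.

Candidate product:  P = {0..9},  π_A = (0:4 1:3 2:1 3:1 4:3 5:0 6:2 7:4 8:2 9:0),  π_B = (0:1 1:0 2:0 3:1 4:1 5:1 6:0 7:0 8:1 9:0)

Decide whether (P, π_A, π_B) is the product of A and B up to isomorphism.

|A|·|B| = 5·2 = 10;  |P| = 10
Check the pairing map k ↦ (π_A(k), π_B(k)):
  0 : (4,1)
  1 : (3,0)
  2 : (1,0)
  3 : (1,1)
  4 : (3,1)
  5 : (0,1)
  6 : (2,0)
  7 : (4,0)
  8 : (2,1)
  9 : (0,0)
distinct pairs in image: 10 / 10 needed
  → bijection onto A×B; projections well-typed.

Answer: VALID PRODUCT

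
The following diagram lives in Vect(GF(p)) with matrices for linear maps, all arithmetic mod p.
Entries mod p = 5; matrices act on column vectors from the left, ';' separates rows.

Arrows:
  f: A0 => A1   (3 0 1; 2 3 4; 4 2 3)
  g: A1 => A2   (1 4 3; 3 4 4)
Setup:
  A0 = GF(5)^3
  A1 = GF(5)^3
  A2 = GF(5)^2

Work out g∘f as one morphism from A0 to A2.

Answer: (3 3 1; 3 0 1)

Work:
  e0=(1,0,0) f=>(3,2,4) g=>(3,3)
  e1=(0,1,0) f=>(0,3,2) g=>(3,0)
  e2=(0,0,1) f=>(1,4,3) g=>(1,1)
⟦path⟧: (3 3 1; 3 0 1)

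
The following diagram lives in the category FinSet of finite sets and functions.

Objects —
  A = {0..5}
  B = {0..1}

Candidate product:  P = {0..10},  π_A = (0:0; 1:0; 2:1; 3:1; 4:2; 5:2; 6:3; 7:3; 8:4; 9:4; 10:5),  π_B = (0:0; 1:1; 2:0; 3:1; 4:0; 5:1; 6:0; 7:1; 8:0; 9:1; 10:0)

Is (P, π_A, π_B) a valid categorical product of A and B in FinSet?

|A|·|B| = 6·2 = 12;  |P| = 11
  → cardinalities differ; no bijection possible.

Answer: NOT A VALID PRODUCT — |P|=11 ≠ |A|·|B|=12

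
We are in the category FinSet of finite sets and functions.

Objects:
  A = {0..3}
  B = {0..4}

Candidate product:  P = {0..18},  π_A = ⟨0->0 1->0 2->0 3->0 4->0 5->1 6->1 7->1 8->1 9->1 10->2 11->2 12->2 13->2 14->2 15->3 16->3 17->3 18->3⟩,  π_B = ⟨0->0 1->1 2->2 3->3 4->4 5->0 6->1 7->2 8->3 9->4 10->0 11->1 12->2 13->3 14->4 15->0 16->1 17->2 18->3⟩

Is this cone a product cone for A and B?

Answer: NOT A VALID PRODUCT — |P|=19 ≠ |A|·|B|=20

Trace:
|A|·|B| = 4·5 = 20;  |P| = 19
  → cardinalities differ; no bijection possible.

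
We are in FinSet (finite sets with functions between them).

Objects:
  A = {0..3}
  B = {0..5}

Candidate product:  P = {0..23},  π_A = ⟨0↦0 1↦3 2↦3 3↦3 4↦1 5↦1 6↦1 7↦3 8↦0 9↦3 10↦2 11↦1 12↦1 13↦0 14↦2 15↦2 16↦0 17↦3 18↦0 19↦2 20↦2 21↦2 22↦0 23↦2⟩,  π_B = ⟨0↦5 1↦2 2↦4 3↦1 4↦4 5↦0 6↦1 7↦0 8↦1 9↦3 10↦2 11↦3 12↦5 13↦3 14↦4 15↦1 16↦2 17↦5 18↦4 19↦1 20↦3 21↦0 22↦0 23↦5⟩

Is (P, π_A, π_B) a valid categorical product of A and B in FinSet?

Answer: NOT A VALID PRODUCT — duplicate pair at indices 19,15

Work:
|A|·|B| = 4·6 = 24;  |P| = 24
Check the pairing map k ↦ (π_A(k), π_B(k)):
  0 ↦ (0,5)
  1 ↦ (3,2)
  2 ↦ (3,4)
  3 ↦ (3,1)
  4 ↦ (1,4)
  5 ↦ (1,0)
  6 ↦ (1,1)
  7 ↦ (3,0)
  8 ↦ (0,1)
  9 ↦ (3,3)
  10 ↦ (2,2)
  11 ↦ (1,3)
  12 ↦ (1,5)
  13 ↦ (0,3)
  14 ↦ (2,4)
  15 ↦ (2,1)
  16 ↦ (0,2)
  17 ↦ (3,5)
  18 ↦ (0,4)
  19 ↦ (2,1)  ✗ repeats pair of k=15
  20 ↦ (2,3)
  21 ↦ (2,0)
  22 ↦ (0,0)
  23 ↦ (2,5)
distinct pairs in image: 23 / 24 needed
  → (2,1) hit at k=15 and k=19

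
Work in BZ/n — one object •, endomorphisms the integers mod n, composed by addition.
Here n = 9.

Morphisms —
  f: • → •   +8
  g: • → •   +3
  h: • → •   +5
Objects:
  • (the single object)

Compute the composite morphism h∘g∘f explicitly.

  0 +8≡8 +3≡2 +5≡7  (mod 9)
⟦path⟧: +7

Answer: +7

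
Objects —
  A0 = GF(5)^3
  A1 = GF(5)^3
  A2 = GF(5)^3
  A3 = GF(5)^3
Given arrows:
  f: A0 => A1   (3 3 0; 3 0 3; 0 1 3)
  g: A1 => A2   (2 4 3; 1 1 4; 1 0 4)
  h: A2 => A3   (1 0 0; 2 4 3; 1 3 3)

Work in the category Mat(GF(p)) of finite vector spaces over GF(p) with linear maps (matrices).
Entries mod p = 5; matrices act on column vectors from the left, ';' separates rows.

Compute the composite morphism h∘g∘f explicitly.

  e0=(1,0,0) f=>(3,3,0) g=>(3,1,3) h=>(3,4,0)
  e1=(0,1,0) f=>(3,0,1) g=>(4,2,2) h=>(4,2,1)
  e2=(0,0,1) f=>(0,3,3) g=>(1,0,2) h=>(1,3,2)
composite: (3 4 1; 4 2 3; 0 1 2)

Answer: (3 4 1; 4 2 3; 0 1 2)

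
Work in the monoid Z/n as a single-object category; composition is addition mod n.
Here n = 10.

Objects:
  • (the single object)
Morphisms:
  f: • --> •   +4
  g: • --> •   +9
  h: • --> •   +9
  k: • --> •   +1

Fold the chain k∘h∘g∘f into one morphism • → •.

  0 +4≡4 +9≡3 +9≡2 +1≡3  (mod 10)
composite: +3

Answer: +3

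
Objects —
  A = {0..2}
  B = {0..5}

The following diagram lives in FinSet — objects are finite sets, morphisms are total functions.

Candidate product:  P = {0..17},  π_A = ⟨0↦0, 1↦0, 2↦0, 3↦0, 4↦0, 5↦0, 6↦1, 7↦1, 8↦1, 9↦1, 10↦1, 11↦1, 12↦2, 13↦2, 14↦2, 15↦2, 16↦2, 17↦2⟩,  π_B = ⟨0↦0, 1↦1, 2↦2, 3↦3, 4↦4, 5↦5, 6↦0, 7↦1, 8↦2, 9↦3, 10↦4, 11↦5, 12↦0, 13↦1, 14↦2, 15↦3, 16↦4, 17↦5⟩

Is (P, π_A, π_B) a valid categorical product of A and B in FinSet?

|A|·|B| = 3·6 = 18;  |P| = 18
Check the pairing map k ↦ (π_A(k), π_B(k)):
  0 ↦ (0,0)
  1 ↦ (0,1)
  2 ↦ (0,2)
  3 ↦ (0,3)
  4 ↦ (0,4)
  5 ↦ (0,5)
  6 ↦ (1,0)
  7 ↦ (1,1)
  8 ↦ (1,2)
  9 ↦ (1,3)
  10 ↦ (1,4)
  11 ↦ (1,5)
  12 ↦ (2,0)
  13 ↦ (2,1)
  14 ↦ (2,2)
  15 ↦ (2,3)
  16 ↦ (2,4)
  17 ↦ (2,5)
distinct pairs in image: 18 / 18 needed
  → bijection onto A×B; projections well-typed.

Answer: VALID PRODUCT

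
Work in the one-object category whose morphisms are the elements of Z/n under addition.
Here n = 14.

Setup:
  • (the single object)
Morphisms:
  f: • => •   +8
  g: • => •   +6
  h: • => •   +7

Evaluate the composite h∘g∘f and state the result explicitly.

  0 +8≡8 +6≡0 +7≡7  (mod 14)
composite: +7

Answer: +7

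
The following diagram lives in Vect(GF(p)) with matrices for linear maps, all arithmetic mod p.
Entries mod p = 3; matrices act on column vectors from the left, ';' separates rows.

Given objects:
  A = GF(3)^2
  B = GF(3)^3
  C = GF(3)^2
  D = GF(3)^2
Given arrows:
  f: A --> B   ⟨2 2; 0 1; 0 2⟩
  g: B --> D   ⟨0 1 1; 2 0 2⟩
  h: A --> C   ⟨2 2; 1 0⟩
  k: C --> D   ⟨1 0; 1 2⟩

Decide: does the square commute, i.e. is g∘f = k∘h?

Path 1 = f;g:
  e0=[1,0] f-->[2,0,0] g-->[0,1]
  e1=[0,1] f-->[2,1,2] g-->[0,2]
  composite₁ = ⟨0 0; 1 2⟩
Path 2 = h;k:
  e0=[1,0] h-->[2,1] k-->[2,1]
  e1=[0,1] h-->[2,0] k-->[2,2]
  composite₂ = ⟨2 2; 1 2⟩
Equal? NO — does not commute

Answer: DOES NOT COMMUTE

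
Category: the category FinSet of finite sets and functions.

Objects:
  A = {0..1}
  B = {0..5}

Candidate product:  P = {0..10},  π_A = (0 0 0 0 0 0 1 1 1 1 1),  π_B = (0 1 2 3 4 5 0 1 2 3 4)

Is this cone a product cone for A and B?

Answer: NOT A VALID PRODUCT — |P|=11 ≠ |A|·|B|=12

Work:
|A|·|B| = 2·6 = 12;  |P| = 11
  → cardinalities differ; no bijection possible.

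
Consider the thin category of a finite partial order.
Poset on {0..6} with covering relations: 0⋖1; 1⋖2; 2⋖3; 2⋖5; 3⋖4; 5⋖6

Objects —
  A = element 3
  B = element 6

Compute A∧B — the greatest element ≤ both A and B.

Lower bounds of A=3 and B=6: {0,1,2}
  0 <= 2
  1 <= 2
  2 <= 2
glb = 2

Answer: A∧B = 2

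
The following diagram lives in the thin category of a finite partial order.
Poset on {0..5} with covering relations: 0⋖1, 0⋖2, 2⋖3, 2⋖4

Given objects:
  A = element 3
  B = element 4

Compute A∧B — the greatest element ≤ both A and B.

Common predecessors of 3,4: {0,2}
  0 <= 2
  2 <= 2
glb = 2

Answer: A∧B = 2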